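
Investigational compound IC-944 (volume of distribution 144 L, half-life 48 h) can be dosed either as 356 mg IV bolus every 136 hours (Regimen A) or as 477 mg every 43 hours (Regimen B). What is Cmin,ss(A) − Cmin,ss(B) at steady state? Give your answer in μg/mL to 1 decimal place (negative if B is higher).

Regimen A: f = (1/2)^(136/48) ≈ 0.1403; Cmin,ss = (356/144)·f/(1−f) ≈ 0.403 μg/mL.
Regimen B: f = (1/2)^(43/48) ≈ 0.5374; Cmin,ss = (477/144)·f/(1−f) ≈ 3.848 μg/mL.
Difference ≈ 0.403 − 3.848 ≈ -3.445 μg/mL.

-3.4 μg/mL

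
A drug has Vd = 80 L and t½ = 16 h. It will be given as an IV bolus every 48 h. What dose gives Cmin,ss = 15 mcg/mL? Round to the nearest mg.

8400 mg

τ/t½ = 48/16 ≈ 3, so f = (1/2)^(48/16) ≈ 0.125000.
Cmin,ss = (D/Vd)·f/(1−f), so D = Cmin,ss·Vd·(1−f)/f.
D = 15 × 80 × (1−f)/f ≈ 15 × 80 × 7.00000 ≈ 8400.00 mg.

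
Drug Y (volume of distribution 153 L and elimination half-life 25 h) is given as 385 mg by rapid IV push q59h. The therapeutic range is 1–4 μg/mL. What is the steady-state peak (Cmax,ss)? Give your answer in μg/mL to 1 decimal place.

τ/t½ = 59/25 ≈ 2.36, so fraction remaining f = (1/2)^(59/25) ≈ 0.1948.
Accumulation ratio R = 1/(1 − f) ≈ 1/0.8052 ≈ 1.2419.
Single-dose peak C₀ = D/Vd = 385/153 ≈ 2.516 μg/mL.
Steady-state peak Cmax,ss = C₀·R ≈ 2.516 × 1.2419 ≈ 3.125 μg/mL.
Peak 3.1 μg/mL vs MTC 4 μg/mL: below toxic threshold.

3.1 μg/mL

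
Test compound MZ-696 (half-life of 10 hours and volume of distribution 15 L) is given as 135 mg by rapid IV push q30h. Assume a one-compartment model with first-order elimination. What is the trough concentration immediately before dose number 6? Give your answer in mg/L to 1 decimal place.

1.3 mg/L

f = (1/2)^(τ/t½) = (1/2)^(30/10) ≈ 0.1250.
C₀ = D/Vd = 135/15 ≈ 9.000 mg/L.
Before the 6th dose, 5 doses have been given. Superposition: Cmin = C₀·(f + f² + … + f^5).
≈ 9.000 × (0.1250 + 0.0156 + 0.0020 + 0.0002 + 0.0000) ≈ 9.000 × 0.1428 ≈ 1.285 mg/L.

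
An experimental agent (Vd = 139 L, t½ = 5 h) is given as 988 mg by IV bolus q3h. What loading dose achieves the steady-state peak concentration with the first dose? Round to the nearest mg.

f = (1/2)^(3/5) ≈ 0.659754; accumulation ratio R = 1/(1−f) ≈ 2.93905.
Loading dose to hit Cmax,ss on first dose: D_load = D_maint·R ≈ 988 × 2.93905 ≈ 2903.78 mg.

2904 mg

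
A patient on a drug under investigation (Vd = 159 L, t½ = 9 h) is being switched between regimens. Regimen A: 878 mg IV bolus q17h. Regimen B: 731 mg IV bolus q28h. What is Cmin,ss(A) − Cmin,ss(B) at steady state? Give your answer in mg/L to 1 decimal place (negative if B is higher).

Regimen A: f = (1/2)^(17/9) ≈ 0.2700; Cmin,ss = (878/159)·f/(1−f) ≈ 2.042 mg/L.
Regimen B: f = (1/2)^(28/9) ≈ 0.1157; Cmin,ss = (731/159)·f/(1−f) ≈ 0.602 mg/L.
Difference ≈ 2.042 − 0.602 ≈ 1.440 mg/L.

1.4 mg/L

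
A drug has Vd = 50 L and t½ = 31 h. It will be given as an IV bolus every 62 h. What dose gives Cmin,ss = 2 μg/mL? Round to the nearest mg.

300 mg

τ/t½ = 62/31 ≈ 2, so f = (1/2)^(62/31) ≈ 0.250000.
Cmin,ss = (D/Vd)·f/(1−f), so D = Cmin,ss·Vd·(1−f)/f.
D = 2 × 50 × (1−f)/f ≈ 2 × 50 × 3.00000 ≈ 300.00 mg.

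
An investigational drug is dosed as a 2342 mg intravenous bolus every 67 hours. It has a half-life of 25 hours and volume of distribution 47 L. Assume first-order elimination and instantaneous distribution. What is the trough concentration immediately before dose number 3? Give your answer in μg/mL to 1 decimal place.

9.0 μg/mL

f = (1/2)^(τ/t½) = (1/2)^(67/25) ≈ 0.1560.
C₀ = D/Vd = 2342/47 ≈ 49.830 μg/mL.
Before the 3rd dose, 2 doses have been given. Superposition: Cmin = C₀·(f + f²).
≈ 49.830 × (0.1560 + 0.0243) ≈ 49.830 × 0.1803 ≈ 8.984 μg/mL.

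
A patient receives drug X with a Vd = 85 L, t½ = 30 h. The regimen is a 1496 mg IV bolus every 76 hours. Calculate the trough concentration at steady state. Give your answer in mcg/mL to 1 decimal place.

τ/t½ = 76/30 ≈ 2.5333, so fraction remaining f = (1/2)^(76/30) ≈ 0.1727.
Single-dose peak C₀ = D/Vd = 1496/85 ≈ 17.600 mcg/mL.
Steady-state trough Cmin,ss = C₀·f/(1−f) ≈ 17.600 × 0.1727/0.8273 ≈ 3.674 mcg/mL.

3.7 mcg/mL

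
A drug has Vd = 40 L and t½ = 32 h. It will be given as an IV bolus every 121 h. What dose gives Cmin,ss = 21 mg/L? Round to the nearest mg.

10709 mg

τ/t½ = 121/32 ≈ 3.7812, so f = (1/2)^(121/32) ≈ 0.072733.
Cmin,ss = (D/Vd)·f/(1−f), so D = Cmin,ss·Vd·(1−f)/f.
D = 21 × 40 × (1−f)/f ≈ 21 × 40 × 12.74892 ≈ 10709.09 mg.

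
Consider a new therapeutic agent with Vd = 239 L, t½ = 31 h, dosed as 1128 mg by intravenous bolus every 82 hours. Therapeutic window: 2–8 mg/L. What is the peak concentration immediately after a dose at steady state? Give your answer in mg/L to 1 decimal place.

5.6 mg/L

Over one 82-h interval, 82/31 ≈ 2.6452 half-lives elapse, leaving f ≈ 0.1599 of each dose.
At steady state, accumulation factor R = 1/(1 − e^(−kτ)) ≈ 1.1903.
Single-dose peak C₀ = D/Vd = 1128/239 ≈ 4.720 mg/L.
Steady-state peak Cmax,ss = C₀·R ≈ 4.720 × 1.1903 ≈ 5.618 mg/L.
Peak 5.6 mg/L vs MTC 8 mg/L: below toxic threshold.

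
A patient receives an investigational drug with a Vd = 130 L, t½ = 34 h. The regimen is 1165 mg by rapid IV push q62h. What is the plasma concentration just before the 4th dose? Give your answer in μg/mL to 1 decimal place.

f = (1/2)^(τ/t½) = (1/2)^(62/34) ≈ 0.2825.
C₀ = D/Vd = 1165/130 ≈ 8.962 μg/mL.
Before the 4th dose, 3 doses have been given. Superposition: Cmin = C₀·(f + f² + … + f^3).
≈ 8.962 × (0.2825 + 0.0798 + 0.0225) ≈ 8.962 × 0.3848 ≈ 3.449 μg/mL.

3.4 μg/mL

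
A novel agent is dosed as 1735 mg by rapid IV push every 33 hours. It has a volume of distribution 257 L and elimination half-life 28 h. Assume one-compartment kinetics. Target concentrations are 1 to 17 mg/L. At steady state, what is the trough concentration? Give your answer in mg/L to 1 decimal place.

Over one 33-h interval, 33/28 ≈ 1.1786 half-lives elapse, leaving f ≈ 0.4418 of each dose.
At steady state, accumulation factor R = 1/(1 − e^(−kτ)) ≈ 1.7915.
Single-dose peak C₀ = D/Vd = 1735/257 ≈ 6.751 mg/L.
Cmax,ss = C₀/(1 − f) ≈ 6.751/0.5582 ≈ 12.094 mg/L.
One interval later, Cmin,ss = Cmax,ss·e^(−kτ) ≈ 12.094 × 0.4418 ≈ 5.343 mg/L.
Trough 5.3 mg/L vs MEC 1 mg/L: adequate.

5.3 mg/L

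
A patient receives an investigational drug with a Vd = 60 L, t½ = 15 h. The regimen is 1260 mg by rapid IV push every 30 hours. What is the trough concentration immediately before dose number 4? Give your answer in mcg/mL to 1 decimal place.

f = (1/2)^(τ/t½) = (1/2)^(30/15) ≈ 0.2500.
C₀ = D/Vd = 1260/60 ≈ 21.000 mcg/mL.
Before the 4th dose, 3 doses have been given. Superposition: Cmin = C₀·(f + f² + … + f^3).
≈ 21.000 × (0.2500 + 0.0625 + 0.0156) ≈ 21.000 × 0.3281 ≈ 6.890 mcg/mL.

6.9 mcg/mL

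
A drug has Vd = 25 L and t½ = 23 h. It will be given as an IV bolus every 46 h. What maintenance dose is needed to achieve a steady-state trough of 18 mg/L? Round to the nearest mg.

1350 mg

τ/t½ = 46/23 ≈ 2, so f = (1/2)^(46/23) ≈ 0.250000.
Cmin,ss = (D/Vd)·f/(1−f), so D = Cmin,ss·Vd·(1−f)/f.
D = 18 × 25 × (1−f)/f ≈ 18 × 25 × 3.00000 ≈ 1350.00 mg.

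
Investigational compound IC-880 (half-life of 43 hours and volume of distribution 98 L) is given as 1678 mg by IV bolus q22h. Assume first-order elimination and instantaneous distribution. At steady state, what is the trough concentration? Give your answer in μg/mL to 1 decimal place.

40.2 μg/mL

k = ln2/t½ = ln2/43 ≈ 0.016120 h⁻¹; fraction remaining f = e^(−kτ) = e^(−0.016120×22) ≈ 0.7014.
Accumulation ratio R = 1/(1 − f) ≈ 1/0.2986 ≈ 3.3490.
Each bolus raises the concentration by D/Vd = 1678/98 ≈ 17.122 μg/mL.
Steady-state peak Cmax,ss = C₀·R ≈ 17.122 × 3.3490 ≈ 57.342 μg/mL.
Steady-state trough Cmin,ss = Cmax,ss·f ≈ 57.342 × 0.7014 ≈ 40.220 μg/mL.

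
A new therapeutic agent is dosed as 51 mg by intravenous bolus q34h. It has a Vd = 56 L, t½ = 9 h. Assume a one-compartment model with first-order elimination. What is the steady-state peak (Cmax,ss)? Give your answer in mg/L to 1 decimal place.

τ/t½ = 34/9 ≈ 3.7778, so fraction remaining f = (1/2)^(34/9) ≈ 0.0729.
Accumulation ratio R = 1/(1 − f) ≈ 1/0.9271 ≈ 1.0786.
Single-dose peak C₀ = D/Vd = 51/56 ≈ 0.911 mg/L.
Steady-state peak Cmax,ss = C₀·R ≈ 0.911 × 1.0786 ≈ 0.983 mg/L.

1.0 mg/L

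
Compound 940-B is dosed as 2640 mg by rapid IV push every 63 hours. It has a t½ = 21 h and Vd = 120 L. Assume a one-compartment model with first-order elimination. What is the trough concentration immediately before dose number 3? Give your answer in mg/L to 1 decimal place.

f = (1/2)^(τ/t½) = (1/2)^(63/21) ≈ 0.1250.
C₀ = D/Vd = 2640/120 ≈ 22.000 mg/L.
Before the 3rd dose, 2 doses have been given. Superposition: Cmin = C₀·(f + f²).
≈ 22.000 × (0.1250 + 0.0156) ≈ 22.000 × 0.1406 ≈ 3.093 mg/L.

3.1 mg/L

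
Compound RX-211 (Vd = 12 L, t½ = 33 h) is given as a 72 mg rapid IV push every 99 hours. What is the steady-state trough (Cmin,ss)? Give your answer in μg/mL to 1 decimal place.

0.9 μg/mL

τ = 99 h = 3 half-lives, so f = (1/2)^3 = 0.125.
At steady state, R = 1/(1 − 0.125) = 8/7.
Single-dose peak C₀ = D/Vd = 72/12 = 6 μg/mL.
Steady-state peak Cmax,ss = C₀·R = 6 × 8/7 ≈ 6.857 μg/mL.
Steady-state trough Cmin,ss = Cmax,ss·f ≈ 6.857 × 0.125 ≈ 0.857 μg/mL.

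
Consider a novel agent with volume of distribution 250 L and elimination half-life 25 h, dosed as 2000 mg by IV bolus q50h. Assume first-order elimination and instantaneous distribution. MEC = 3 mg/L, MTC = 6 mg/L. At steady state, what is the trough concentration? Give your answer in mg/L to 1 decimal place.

The dosing interval is 2 half-lives, so f = 2^(−2) = 0.25.
At steady state, R = 1/(1 − 0.25) = 4/3.
Single-dose peak C₀ = D/Vd = 2000/250 = 8 mg/L.
Steady-state peak Cmax,ss = C₀·R = 8 × 4/3 ≈ 10.667 mg/L.
Steady-state trough Cmin,ss = Cmax,ss·f ≈ 10.667 × 0.25 ≈ 2.667 mg/L.
Trough 2.7 mg/L vs MEC 3 mg/L: subtherapeutic.

2.7 mg/L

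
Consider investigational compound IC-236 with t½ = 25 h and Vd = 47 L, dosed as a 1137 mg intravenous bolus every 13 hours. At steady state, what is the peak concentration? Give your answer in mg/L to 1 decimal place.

Over one 13-h interval, 13/25 ≈ 0.52 half-lives elapse, leaving f ≈ 0.6974 of each dose.
At steady state, accumulation factor R = 1/(1 − e^(−kτ)) ≈ 3.3047.
Each bolus raises the concentration by D/Vd = 1137/47 ≈ 24.191 mg/L.
Steady-state peak Cmax,ss = C₀·R ≈ 24.191 × 3.3047 ≈ 79.944 mg/L.

79.9 mg/L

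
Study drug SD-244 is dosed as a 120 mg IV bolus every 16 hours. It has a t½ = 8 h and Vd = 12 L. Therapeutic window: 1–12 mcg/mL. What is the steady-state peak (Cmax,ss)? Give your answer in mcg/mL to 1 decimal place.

The dosing interval is 2 half-lives, so f = 2^(−2) = 0.25.
Accumulation ratio R = 1/(1 − f) = 1/0.75 = 4/3.
Single-dose peak C₀ = D/Vd = 120/12 = 10 mcg/mL.
Steady-state peak Cmax,ss = C₀·R = 10 × 4/3 ≈ 13.333 mcg/mL.
Peak 13.3 mcg/mL vs MTC 12 mcg/mL: exceeds toxic threshold.

13.3 mcg/mL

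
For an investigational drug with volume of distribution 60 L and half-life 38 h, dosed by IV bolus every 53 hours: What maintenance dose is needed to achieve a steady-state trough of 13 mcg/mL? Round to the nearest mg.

1271 mg

τ/t½ = 53/38 ≈ 1.3947, so f = (1/2)^(53/38) ≈ 0.380314.
Cmin,ss = (D/Vd)·f/(1−f), so D = Cmin,ss·Vd·(1−f)/f.
D = 13 × 60 × (1−f)/f ≈ 13 × 60 × 1.62941 ≈ 1270.94 mg.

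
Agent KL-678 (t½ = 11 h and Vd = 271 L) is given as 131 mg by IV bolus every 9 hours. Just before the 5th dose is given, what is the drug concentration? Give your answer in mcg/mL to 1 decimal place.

0.6 mcg/mL

f = (1/2)^(τ/t½) = (1/2)^(9/11) ≈ 0.5672.
C₀ = D/Vd = 131/271 ≈ 0.483 mcg/mL.
Before the 5th dose, 4 doses have been given. Superposition: Cmin = C₀·(f + f² + … + f^4).
≈ 0.483 × (0.5672 + 0.3217 + 0.1825 + 0.1035) ≈ 0.483 × 1.1749 ≈ 0.567 mcg/mL.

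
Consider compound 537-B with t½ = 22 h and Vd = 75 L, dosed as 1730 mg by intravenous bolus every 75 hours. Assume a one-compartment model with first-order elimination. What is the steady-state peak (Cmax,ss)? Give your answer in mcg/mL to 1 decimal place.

25.5 mcg/mL

k = ln2/t½ = ln2/22 ≈ 0.031507 h⁻¹; fraction remaining f = e^(−kτ) = e^(−0.031507×75) ≈ 0.0941.
Accumulation ratio R = 1/(1 − f) ≈ 1/0.9059 ≈ 1.1039.
Single-dose peak C₀ = D/Vd = 1730/75 ≈ 23.067 mcg/mL.
Steady-state peak Cmax,ss = C₀·R ≈ 23.067 × 1.1039 ≈ 25.464 mcg/mL.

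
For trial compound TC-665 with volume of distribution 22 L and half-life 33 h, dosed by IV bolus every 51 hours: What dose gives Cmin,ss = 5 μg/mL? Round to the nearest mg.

211 mg

τ/t½ = 51/33 ≈ 1.5455, so f = (1/2)^(51/33) ≈ 0.342588.
Cmin,ss = (D/Vd)·f/(1−f), so D = Cmin,ss·Vd·(1−f)/f.
D = 5 × 22 × (1−f)/f ≈ 5 × 22 × 1.91896 ≈ 211.09 mg.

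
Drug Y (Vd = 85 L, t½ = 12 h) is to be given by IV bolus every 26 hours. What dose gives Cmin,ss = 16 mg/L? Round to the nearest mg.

τ/t½ = 26/12 ≈ 2.1667, so f = (1/2)^(26/12) ≈ 0.222725.
Cmin,ss = (D/Vd)·f/(1−f), so D = Cmin,ss·Vd·(1−f)/f.
D = 16 × 85 × (1−f)/f ≈ 16 × 85 × 3.48984 ≈ 4746.18 mg.

4746 mg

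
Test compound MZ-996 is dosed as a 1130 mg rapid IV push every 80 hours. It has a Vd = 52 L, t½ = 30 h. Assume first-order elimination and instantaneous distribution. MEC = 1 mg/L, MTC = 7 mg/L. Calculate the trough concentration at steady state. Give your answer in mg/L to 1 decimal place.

τ/t½ = 80/30 ≈ 2.6667, so fraction remaining f = (1/2)^(80/30) ≈ 0.1575.
Accumulation ratio R = 1/(1 − f) ≈ 1/0.8425 ≈ 1.1869.
Each bolus raises the concentration by D/Vd = 1130/52 ≈ 21.731 mg/L.
Cmax,ss = C₀/(1 − f) ≈ 21.731/0.8425 ≈ 25.793 mg/L.
One interval later, Cmin,ss = Cmax,ss·e^(−kτ) ≈ 25.793 × 0.1575 ≈ 4.062 mg/L.
Trough 4.1 mg/L vs MEC 1 mg/L: adequate.

4.1 mg/L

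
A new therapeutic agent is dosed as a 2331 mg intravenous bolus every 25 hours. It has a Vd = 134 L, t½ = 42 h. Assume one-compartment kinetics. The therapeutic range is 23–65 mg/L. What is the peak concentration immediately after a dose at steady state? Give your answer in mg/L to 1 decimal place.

k = ln2/t½ = ln2/42 ≈ 0.016504 h⁻¹; fraction remaining f = e^(−kτ) = e^(−0.016504×25) ≈ 0.6619.
At steady state, accumulation factor R = 1/(1 − e^(−kτ)) ≈ 2.9577.
Each bolus raises the concentration by D/Vd = 2331/134 ≈ 17.396 mg/L.
Steady-state peak Cmax,ss = C₀·R ≈ 17.396 × 2.9577 ≈ 51.452 mg/L.
Peak 51.5 mg/L vs MTC 65 mg/L: below toxic threshold.

51.5 mg/L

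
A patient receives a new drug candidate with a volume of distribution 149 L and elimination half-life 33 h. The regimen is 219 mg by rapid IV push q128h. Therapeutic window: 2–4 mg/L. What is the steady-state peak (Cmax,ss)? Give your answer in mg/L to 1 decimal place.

1.6 mg/L

Over one 128-h interval, 128/33 ≈ 3.8788 half-lives elapse, leaving f ≈ 0.0680 of each dose.
At steady state, accumulation factor R = 1/(1 − e^(−kτ)) ≈ 1.0730.
Each bolus raises the concentration by D/Vd = 219/149 ≈ 1.470 mg/L.
Steady-state peak Cmax,ss = C₀·R ≈ 1.470 × 1.0730 ≈ 1.577 mg/L.
Peak 1.6 mg/L vs MTC 4 mg/L: below toxic threshold.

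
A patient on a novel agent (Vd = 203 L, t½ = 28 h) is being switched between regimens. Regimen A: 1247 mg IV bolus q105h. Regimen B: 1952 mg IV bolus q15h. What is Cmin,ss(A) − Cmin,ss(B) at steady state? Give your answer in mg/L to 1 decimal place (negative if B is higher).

Regimen A: f = (1/2)^(105/28) ≈ 0.0743; Cmin,ss = (1247/203)·f/(1−f) ≈ 0.493 mg/L.
Regimen B: f = (1/2)^(15/28) ≈ 0.6898; Cmin,ss = (1952/203)·f/(1−f) ≈ 21.383 mg/L.
Difference ≈ 0.493 − 21.383 ≈ -20.890 mg/L.

-20.9 mg/L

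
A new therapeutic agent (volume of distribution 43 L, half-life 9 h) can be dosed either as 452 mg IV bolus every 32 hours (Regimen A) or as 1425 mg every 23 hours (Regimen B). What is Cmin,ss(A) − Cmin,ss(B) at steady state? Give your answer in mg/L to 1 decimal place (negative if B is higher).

Regimen A: f = (1/2)^(32/9) ≈ 0.0850; Cmin,ss = (452/43)·f/(1−f) ≈ 0.976 mg/L.
Regimen B: f = (1/2)^(23/9) ≈ 0.1701; Cmin,ss = (1425/43)·f/(1−f) ≈ 6.792 mg/L.
Difference ≈ 0.976 − 6.792 ≈ -5.816 mg/L.

-5.8 mg/L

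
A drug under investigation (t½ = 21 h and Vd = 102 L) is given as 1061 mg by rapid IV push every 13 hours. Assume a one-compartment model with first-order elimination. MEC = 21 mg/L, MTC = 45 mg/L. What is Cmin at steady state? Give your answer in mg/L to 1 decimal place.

τ/t½ = 13/21 ≈ 0.61905, so fraction remaining f = (1/2)^(13/21) ≈ 0.6511.
Accumulation ratio R = 1/(1 − f) ≈ 1/0.3489 ≈ 2.8662.
Each bolus raises the concentration by D/Vd = 1061/102 ≈ 10.402 mg/L.
Steady-state peak Cmax,ss = C₀·R ≈ 10.402 × 2.8662 ≈ 29.814 mg/L.
Steady-state trough Cmin,ss = Cmax,ss·f ≈ 29.814 × 0.6511 ≈ 19.412 mg/L.
Trough 19.4 mg/L vs MEC 21 mg/L: subtherapeutic.

19.4 mg/L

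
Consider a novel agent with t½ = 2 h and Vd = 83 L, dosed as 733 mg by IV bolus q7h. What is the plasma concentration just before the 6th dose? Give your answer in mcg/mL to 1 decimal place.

f = (1/2)^(τ/t½) = (1/2)^(7/2) ≈ 0.0884.
C₀ = D/Vd = 733/83 ≈ 8.831 mcg/mL.
Before the 6th dose, 5 doses have been given. Superposition: Cmin = C₀·(f + f² + … + f^5).
≈ 8.831 × (0.0884 + 0.0078 + 0.0007 + 0.0001 + 0.0000) ≈ 8.831 × 0.0970 ≈ 0.857 mcg/mL.

0.9 mcg/mL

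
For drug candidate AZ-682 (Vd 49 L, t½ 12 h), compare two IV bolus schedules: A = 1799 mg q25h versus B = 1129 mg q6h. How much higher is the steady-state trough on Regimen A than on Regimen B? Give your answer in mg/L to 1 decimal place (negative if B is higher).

Regimen A: f = (1/2)^(25/12) ≈ 0.2360; Cmin,ss = (1799/49)·f/(1−f) ≈ 11.341 mg/L.
Regimen B: f = (1/2)^(6/12) ≈ 0.7071; Cmin,ss = (1129/49)·f/(1−f) ≈ 55.624 mg/L.
Difference ≈ 11.341 − 55.624 ≈ -44.283 mg/L.

-44.3 mg/L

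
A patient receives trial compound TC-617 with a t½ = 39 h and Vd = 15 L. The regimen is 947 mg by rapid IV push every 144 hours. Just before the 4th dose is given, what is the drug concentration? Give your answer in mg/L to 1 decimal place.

5.3 mg/L

f = (1/2)^(τ/t½) = (1/2)^(144/39) ≈ 0.0774.
C₀ = D/Vd = 947/15 ≈ 63.133 mg/L.
Before the 4th dose, 3 doses have been given. Superposition: Cmin = C₀·(f + f² + … + f^3).
≈ 63.133 × (0.0774 + 0.0060 + 0.0005) ≈ 63.133 × 0.0839 ≈ 5.297 mg/L.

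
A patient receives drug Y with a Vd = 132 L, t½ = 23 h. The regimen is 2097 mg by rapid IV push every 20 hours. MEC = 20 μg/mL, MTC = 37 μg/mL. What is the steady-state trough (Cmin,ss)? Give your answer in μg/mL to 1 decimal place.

Over one 20-h interval, 20/23 ≈ 0.86957 half-lives elapse, leaving f ≈ 0.5473 of each dose.
Each bolus raises the concentration by D/Vd = 2097/132 ≈ 15.886 μg/mL.
Steady-state trough Cmin,ss = C₀·f/(1−f) ≈ 15.886 × 0.5473/0.4527 ≈ 19.206 μg/mL.
Trough 19.2 μg/mL vs MEC 20 μg/mL: subtherapeutic.

19.2 μg/mL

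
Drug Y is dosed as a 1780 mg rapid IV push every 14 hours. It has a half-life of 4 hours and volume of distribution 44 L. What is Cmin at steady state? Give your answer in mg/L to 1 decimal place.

3.9 mg/L

k = ln2/t½ = ln2/4 ≈ 0.173287 h⁻¹; fraction remaining f = e^(−kτ) = e^(−0.173287×14) ≈ 0.0884.
Accumulation ratio R = 1/(1 − f) ≈ 1/0.9116 ≈ 1.0970.
Single-dose peak C₀ = D/Vd = 1780/44 ≈ 40.455 mg/L.
Steady-state peak Cmax,ss = C₀·R ≈ 40.455 × 1.0970 ≈ 44.379 mg/L.
Steady-state trough Cmin,ss = Cmax,ss·f ≈ 44.379 × 0.0884 ≈ 3.923 mg/L.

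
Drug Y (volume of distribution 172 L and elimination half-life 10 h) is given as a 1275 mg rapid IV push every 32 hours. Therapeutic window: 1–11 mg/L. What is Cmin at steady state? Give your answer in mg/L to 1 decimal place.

0.9 mg/L

k = ln2/t½ = ln2/10 ≈ 0.069315 h⁻¹; fraction remaining f = e^(−kτ) = e^(−0.069315×32) ≈ 0.1088.
Accumulation ratio R = 1/(1 − f) ≈ 1/0.8912 ≈ 1.1221.
Single-dose peak C₀ = D/Vd = 1275/172 ≈ 7.413 mg/L.
Cmax,ss = C₀/(1 − f) ≈ 7.413/0.8912 ≈ 8.318 mg/L.
Steady-state trough Cmin,ss = Cmax,ss·f ≈ 8.318 × 0.1088 ≈ 0.905 mg/L.
Trough 0.9 mg/L vs MEC 1 mg/L: subtherapeutic.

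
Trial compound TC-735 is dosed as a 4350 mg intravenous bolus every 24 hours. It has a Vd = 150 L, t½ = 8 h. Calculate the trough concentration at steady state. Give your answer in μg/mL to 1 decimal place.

τ = 24 h = 3 half-lives, so f = (1/2)^3 = 0.125.
Accumulation ratio R = 1/(1 − f) = 1/0.875 = 8/7.
Single-dose peak C₀ = D/Vd = 4350/150 = 29 μg/mL.
Steady-state peak Cmax,ss = C₀·R = 29 × 8/7 ≈ 33.143 μg/mL.
Steady-state trough Cmin,ss = Cmax,ss·f ≈ 33.143 × 0.125 ≈ 4.143 μg/mL.

4.1 μg/mL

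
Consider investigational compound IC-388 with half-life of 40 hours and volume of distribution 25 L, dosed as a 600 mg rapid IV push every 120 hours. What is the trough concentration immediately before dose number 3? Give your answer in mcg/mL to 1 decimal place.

f = (1/2)^(τ/t½) = (1/2)^(120/40) ≈ 0.1250.
C₀ = D/Vd = 600/25 ≈ 24.000 mcg/mL.
Before the 3rd dose, 2 doses have been given. Superposition: Cmin = C₀·(f + f²).
≈ 24.000 × (0.1250 + 0.0156) ≈ 24.000 × 0.1406 ≈ 3.374 mcg/mL.

3.4 mcg/mL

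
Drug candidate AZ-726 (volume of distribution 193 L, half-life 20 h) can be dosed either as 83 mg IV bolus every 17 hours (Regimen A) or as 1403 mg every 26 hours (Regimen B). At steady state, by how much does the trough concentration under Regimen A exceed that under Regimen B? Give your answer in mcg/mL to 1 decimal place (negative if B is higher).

Regimen A: f = (1/2)^(17/20) ≈ 0.5548; Cmin,ss = (83/193)·f/(1−f) ≈ 0.536 mcg/mL.
Regimen B: f = (1/2)^(26/20) ≈ 0.4061; Cmin,ss = (1403/193)·f/(1−f) ≈ 4.971 mcg/mL.
Difference ≈ 0.536 − 4.971 ≈ -4.435 mcg/mL.

-4.4 mcg/mL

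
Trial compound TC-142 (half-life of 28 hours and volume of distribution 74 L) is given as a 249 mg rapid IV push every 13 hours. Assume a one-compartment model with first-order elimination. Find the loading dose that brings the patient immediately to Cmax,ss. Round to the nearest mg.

905 mg

f = (1/2)^(13/28) ≈ 0.724830; accumulation ratio R = 1/(1−f) ≈ 3.63412.
Loading dose to hit Cmax,ss on first dose: D_load = D_maint·R ≈ 249 × 3.63412 ≈ 904.90 mg.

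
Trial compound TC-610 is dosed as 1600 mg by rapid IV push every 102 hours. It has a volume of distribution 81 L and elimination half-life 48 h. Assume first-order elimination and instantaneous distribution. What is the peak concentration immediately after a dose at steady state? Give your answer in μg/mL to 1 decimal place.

τ/t½ = 102/48 ≈ 2.125, so fraction remaining f = (1/2)^(102/48) ≈ 0.2293.
Accumulation ratio R = 1/(1 − f) ≈ 1/0.7707 ≈ 1.2975.
Single-dose peak C₀ = D/Vd = 1600/81 ≈ 19.753 μg/mL.
Steady-state peak Cmax,ss = C₀·R ≈ 19.753 × 1.2975 ≈ 25.630 μg/mL.

25.6 μg/mL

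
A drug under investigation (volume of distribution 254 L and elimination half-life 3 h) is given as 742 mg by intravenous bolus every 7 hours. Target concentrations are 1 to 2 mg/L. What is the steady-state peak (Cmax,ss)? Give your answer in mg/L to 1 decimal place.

3.6 mg/L

k = ln2/t½ = ln2/3 ≈ 0.231049 h⁻¹; fraction remaining f = e^(−kτ) = e^(−0.231049×7) ≈ 0.1984.
At steady state, accumulation factor R = 1/(1 − e^(−kτ)) ≈ 1.2475.
Single-dose peak C₀ = D/Vd = 742/254 ≈ 2.921 mg/L.
Steady-state peak Cmax,ss = C₀·R ≈ 2.921 × 1.2475 ≈ 3.644 mg/L.
Peak 3.6 mg/L vs MTC 2 mg/L: exceeds toxic threshold.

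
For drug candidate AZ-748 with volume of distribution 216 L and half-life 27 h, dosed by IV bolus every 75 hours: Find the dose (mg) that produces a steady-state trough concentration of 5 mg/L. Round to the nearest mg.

6327 mg

τ/t½ = 75/27 ≈ 2.7778, so f = (1/2)^(75/27) ≈ 0.145816.
Cmin,ss = (D/Vd)·f/(1−f), so D = Cmin,ss·Vd·(1−f)/f.
D = 5 × 216 × (1−f)/f ≈ 5 × 216 × 5.85796 ≈ 6326.60 mg.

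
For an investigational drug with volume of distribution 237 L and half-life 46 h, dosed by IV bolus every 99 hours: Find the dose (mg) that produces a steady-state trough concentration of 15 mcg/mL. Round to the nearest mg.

12247 mg

τ/t½ = 99/46 ≈ 2.1522, so f = (1/2)^(99/46) ≈ 0.224973.
Cmin,ss = (D/Vd)·f/(1−f), so D = Cmin,ss·Vd·(1−f)/f.
D = 15 × 237 × (1−f)/f ≈ 15 × 237 × 3.44498 ≈ 12246.90 mg.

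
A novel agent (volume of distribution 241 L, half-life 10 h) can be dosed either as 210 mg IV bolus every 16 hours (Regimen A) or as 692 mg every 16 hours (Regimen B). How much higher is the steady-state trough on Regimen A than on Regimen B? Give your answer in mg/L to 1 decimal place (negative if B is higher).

Regimen A: f = (1/2)^(16/10) ≈ 0.3299; Cmin,ss = (210/241)·f/(1−f) ≈ 0.429 mg/L.
Regimen B: f = (1/2)^(16/10) ≈ 0.3299; Cmin,ss = (692/241)·f/(1−f) ≈ 1.414 mg/L.
Difference ≈ 0.429 − 1.414 ≈ -0.985 mg/L.

-1.0 mg/L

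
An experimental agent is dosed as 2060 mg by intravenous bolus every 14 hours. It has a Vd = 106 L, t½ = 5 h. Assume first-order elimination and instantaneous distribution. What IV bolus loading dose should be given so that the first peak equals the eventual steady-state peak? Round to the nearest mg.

2405 mg

f = (1/2)^(14/5) ≈ 0.143587; accumulation ratio R = 1/(1−f) ≈ 1.16766.
Loading dose to hit Cmax,ss on first dose: D_load = D_maint·R ≈ 2060 × 1.16766 ≈ 2405.38 mg.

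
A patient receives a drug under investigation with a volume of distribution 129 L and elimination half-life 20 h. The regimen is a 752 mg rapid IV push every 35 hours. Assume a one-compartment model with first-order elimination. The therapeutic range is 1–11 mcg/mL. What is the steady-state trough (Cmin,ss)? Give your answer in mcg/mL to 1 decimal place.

k = ln2/t½ = ln2/20 ≈ 0.034657 h⁻¹; fraction remaining f = e^(−kτ) = e^(−0.034657×35) ≈ 0.2973.
Accumulation ratio R = 1/(1 − f) ≈ 1/0.7027 ≈ 1.4231.
Each bolus raises the concentration by D/Vd = 752/129 ≈ 5.829 mcg/mL.
Steady-state peak Cmax,ss = C₀·R ≈ 5.829 × 1.4231 ≈ 8.295 mcg/mL.
One interval later, Cmin,ss = Cmax,ss·e^(−kτ) ≈ 8.295 × 0.2973 ≈ 2.466 mcg/mL.
Trough 2.5 mcg/mL vs MEC 1 mcg/mL: adequate.

2.5 mcg/mL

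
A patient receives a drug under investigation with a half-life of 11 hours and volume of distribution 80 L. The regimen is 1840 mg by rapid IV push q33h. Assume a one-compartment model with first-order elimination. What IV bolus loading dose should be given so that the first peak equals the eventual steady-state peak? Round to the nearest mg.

2103 mg

f = (1/2)^(33/11) ≈ 0.125000; accumulation ratio R = 1/(1−f) ≈ 1.14286.
Loading dose to hit Cmax,ss on first dose: D_load = D_maint·R ≈ 1840 × 1.14286 ≈ 2102.86 mg.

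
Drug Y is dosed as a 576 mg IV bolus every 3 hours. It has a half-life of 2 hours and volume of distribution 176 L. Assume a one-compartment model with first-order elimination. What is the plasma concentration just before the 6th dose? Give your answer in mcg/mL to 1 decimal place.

f = (1/2)^(τ/t½) = (1/2)^(3/2) ≈ 0.3536.
C₀ = D/Vd = 576/176 ≈ 3.273 mcg/mL.
Before the 6th dose, 5 doses have been given. Superposition: Cmin = C₀·(f + f² + … + f^5).
≈ 3.273 × (0.3536 + 0.1250 + 0.0442 + 0.0156 + 0.0055) ≈ 3.273 × 0.5439 ≈ 1.780 mcg/mL.

1.8 mcg/mL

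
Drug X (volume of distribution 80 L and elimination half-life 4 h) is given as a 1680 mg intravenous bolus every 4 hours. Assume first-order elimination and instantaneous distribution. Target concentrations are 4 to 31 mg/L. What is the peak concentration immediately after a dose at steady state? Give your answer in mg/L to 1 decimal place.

The dosing interval is 1 half-life, so f = 2^(−1) = 0.5.
At steady state, R = 1/(1 − 0.5) = 2/1.
Single-dose peak C₀ = D/Vd = 1680/80 = 21 mg/L.
Steady-state peak Cmax,ss = C₀·R = 21 × 2/1 ≈ 42.000 mg/L.
Peak 42.0 mg/L vs MTC 31 mg/L: exceeds toxic threshold.

42.0 mg/L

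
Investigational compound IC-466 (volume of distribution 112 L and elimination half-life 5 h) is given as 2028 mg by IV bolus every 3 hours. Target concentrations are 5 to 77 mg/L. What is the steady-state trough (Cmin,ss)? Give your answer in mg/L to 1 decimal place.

35.1 mg/L

k = ln2/t½ = ln2/5 ≈ 0.138629 h⁻¹; fraction remaining f = e^(−kτ) = e^(−0.138629×3) ≈ 0.6598.
Single-dose peak C₀ = D/Vd = 2028/112 ≈ 18.107 mg/L.
Steady-state trough Cmin,ss = C₀·f/(1−f) ≈ 18.107 × 0.6598/0.3402 ≈ 35.118 mg/L.
Trough 35.1 mg/L vs MEC 5 mg/L: adequate.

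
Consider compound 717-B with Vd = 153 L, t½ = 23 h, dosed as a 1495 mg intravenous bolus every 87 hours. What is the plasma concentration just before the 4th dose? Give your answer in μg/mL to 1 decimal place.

0.8 μg/mL

f = (1/2)^(τ/t½) = (1/2)^(87/23) ≈ 0.0727.
C₀ = D/Vd = 1495/153 ≈ 9.771 μg/mL.
Before the 4th dose, 3 doses have been given. Superposition: Cmin = C₀·(f + f² + … + f^3).
≈ 9.771 × (0.0727 + 0.0053 + 0.0004) ≈ 9.771 × 0.0784 ≈ 0.766 μg/mL.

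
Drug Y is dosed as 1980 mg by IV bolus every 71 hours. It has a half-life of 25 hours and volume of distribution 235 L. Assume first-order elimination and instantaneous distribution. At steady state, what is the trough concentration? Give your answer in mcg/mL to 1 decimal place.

1.4 mcg/mL

k = ln2/t½ = ln2/25 ≈ 0.027726 h⁻¹; fraction remaining f = e^(−kτ) = e^(−0.027726×71) ≈ 0.1397.
Each bolus raises the concentration by D/Vd = 1980/235 ≈ 8.426 mcg/mL.
Steady-state trough Cmin,ss = C₀·f/(1−f) ≈ 8.426 × 0.1397/0.8603 ≈ 1.368 mcg/mL.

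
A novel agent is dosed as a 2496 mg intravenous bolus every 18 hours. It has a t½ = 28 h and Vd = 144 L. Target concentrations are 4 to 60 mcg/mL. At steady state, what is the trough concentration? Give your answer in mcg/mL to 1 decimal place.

k = ln2/t½ = ln2/28 ≈ 0.024755 h⁻¹; fraction remaining f = e^(−kτ) = e^(−0.024755×18) ≈ 0.6404.
At steady state, accumulation factor R = 1/(1 − e^(−kτ)) ≈ 2.7809.
Single-dose peak C₀ = D/Vd = 2496/144 ≈ 17.333 mcg/mL.
Cmax,ss = C₀/(1 − f) ≈ 17.333/0.3596 ≈ 48.201 mcg/mL.
Steady-state trough Cmin,ss = Cmax,ss·f ≈ 48.201 × 0.6404 ≈ 30.868 mcg/mL.
Trough 30.9 mcg/mL vs MEC 4 mcg/mL: adequate.

30.9 mcg/mL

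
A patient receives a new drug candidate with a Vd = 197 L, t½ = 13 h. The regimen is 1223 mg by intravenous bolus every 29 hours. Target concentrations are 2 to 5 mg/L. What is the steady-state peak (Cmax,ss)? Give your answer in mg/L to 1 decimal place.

7.9 mg/L

k = ln2/t½ = ln2/13 ≈ 0.053319 h⁻¹; fraction remaining f = e^(−kτ) = e^(−0.053319×29) ≈ 0.2130.
At steady state, accumulation factor R = 1/(1 − e^(−kτ)) ≈ 1.2706.
Single-dose peak C₀ = D/Vd = 1223/197 ≈ 6.208 mg/L.
Steady-state peak Cmax,ss = C₀·R ≈ 6.208 × 1.2706 ≈ 7.888 mg/L.
Peak 7.9 mg/L vs MTC 5 mg/L: exceeds toxic threshold.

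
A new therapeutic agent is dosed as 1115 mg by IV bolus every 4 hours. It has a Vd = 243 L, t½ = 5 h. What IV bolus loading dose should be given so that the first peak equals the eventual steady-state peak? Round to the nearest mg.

f = (1/2)^(4/5) ≈ 0.574349; accumulation ratio R = 1/(1−f) ≈ 2.34934.
Loading dose to hit Cmax,ss on first dose: D_load = D_maint·R ≈ 1115 × 2.34934 ≈ 2619.51 mg.

2620 mg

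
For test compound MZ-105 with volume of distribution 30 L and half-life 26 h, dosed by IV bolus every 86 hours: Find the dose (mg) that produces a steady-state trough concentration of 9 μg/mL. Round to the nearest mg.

τ/t½ = 86/26 ≈ 3.3077, so f = (1/2)^(86/26) ≈ 0.100992.
Cmin,ss = (D/Vd)·f/(1−f), so D = Cmin,ss·Vd·(1−f)/f.
D = 9 × 30 × (1−f)/f ≈ 9 × 30 × 8.90177 ≈ 2403.48 mg.

2403 mg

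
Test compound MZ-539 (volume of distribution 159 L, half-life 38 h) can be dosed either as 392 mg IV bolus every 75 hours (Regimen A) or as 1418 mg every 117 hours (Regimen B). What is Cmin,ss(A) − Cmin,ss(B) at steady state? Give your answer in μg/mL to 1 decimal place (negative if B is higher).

Regimen A: f = (1/2)^(75/38) ≈ 0.2546; Cmin,ss = (392/159)·f/(1−f) ≈ 0.842 μg/mL.
Regimen B: f = (1/2)^(117/38) ≈ 0.1183; Cmin,ss = (1418/159)·f/(1−f) ≈ 1.197 μg/mL.
Difference ≈ 0.842 − 1.197 ≈ -0.355 μg/mL.

-0.4 μg/mL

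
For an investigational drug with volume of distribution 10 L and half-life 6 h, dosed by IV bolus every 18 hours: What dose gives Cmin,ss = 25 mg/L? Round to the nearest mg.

1750 mg

τ/t½ = 18/6 ≈ 3, so f = (1/2)^(18/6) ≈ 0.125000.
Cmin,ss = (D/Vd)·f/(1−f), so D = Cmin,ss·Vd·(1−f)/f.
D = 25 × 10 × (1−f)/f ≈ 25 × 10 × 7.00000 ≈ 1750.00 mg.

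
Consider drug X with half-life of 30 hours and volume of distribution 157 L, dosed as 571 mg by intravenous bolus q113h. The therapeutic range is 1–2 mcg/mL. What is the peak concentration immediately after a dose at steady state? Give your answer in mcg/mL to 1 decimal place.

k = ln2/t½ = ln2/30 ≈ 0.023105 h⁻¹; fraction remaining f = e^(−kτ) = e^(−0.023105×113) ≈ 0.0735.
At steady state, accumulation factor R = 1/(1 − e^(−kτ)) ≈ 1.0793.
Single-dose peak C₀ = D/Vd = 571/157 ≈ 3.637 mcg/mL.
Steady-state peak Cmax,ss = C₀·R ≈ 3.637 × 1.0793 ≈ 3.925 mcg/mL.
Peak 3.9 mcg/mL vs MTC 2 mcg/mL: exceeds toxic threshold.

3.9 mcg/mL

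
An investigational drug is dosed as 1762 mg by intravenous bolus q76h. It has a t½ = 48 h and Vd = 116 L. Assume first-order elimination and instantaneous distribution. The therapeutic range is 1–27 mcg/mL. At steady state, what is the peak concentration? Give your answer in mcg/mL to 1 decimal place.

Over one 76-h interval, 76/48 ≈ 1.5833 half-lives elapse, leaving f ≈ 0.3337 of each dose.
At steady state, accumulation factor R = 1/(1 − e^(−kτ)) ≈ 1.5008.
Single-dose peak C₀ = D/Vd = 1762/116 ≈ 15.190 mcg/mL.
Steady-state peak Cmax,ss = C₀·R ≈ 15.190 × 1.5008 ≈ 22.797 mcg/mL.
Peak 22.8 mcg/mL vs MTC 27 mcg/mL: below toxic threshold.

22.8 mcg/mL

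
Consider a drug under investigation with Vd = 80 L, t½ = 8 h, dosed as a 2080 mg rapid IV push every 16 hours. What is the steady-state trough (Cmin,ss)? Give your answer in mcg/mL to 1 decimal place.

8.7 mcg/mL

τ = 16 h = 2 half-lives, so f = (1/2)^2 = 0.25.
At steady state, R = 1/(1 − 0.25) = 4/3.
Single-dose peak C₀ = D/Vd = 2080/80 = 26 mcg/mL.
Steady-state peak Cmax,ss = C₀·R = 26 × 4/3 ≈ 34.667 mcg/mL.
Steady-state trough Cmin,ss = Cmax,ss·f ≈ 34.667 × 0.25 ≈ 8.667 mcg/mL.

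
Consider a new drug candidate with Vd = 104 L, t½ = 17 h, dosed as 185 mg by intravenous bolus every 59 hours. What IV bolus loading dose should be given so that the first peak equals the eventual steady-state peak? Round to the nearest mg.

203 mg

f = (1/2)^(59/17) ≈ 0.090209; accumulation ratio R = 1/(1−f) ≈ 1.09915.
Loading dose to hit Cmax,ss on first dose: D_load = D_maint·R ≈ 185 × 1.09915 ≈ 203.34 mg.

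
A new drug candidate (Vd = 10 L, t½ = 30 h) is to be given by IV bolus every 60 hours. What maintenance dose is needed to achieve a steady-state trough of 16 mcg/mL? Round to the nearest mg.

480 mg

τ/t½ = 60/30 ≈ 2, so f = (1/2)^(60/30) ≈ 0.250000.
Cmin,ss = (D/Vd)·f/(1−f), so D = Cmin,ss·Vd·(1−f)/f.
D = 16 × 10 × (1−f)/f ≈ 16 × 10 × 3.00000 ≈ 480.00 mg.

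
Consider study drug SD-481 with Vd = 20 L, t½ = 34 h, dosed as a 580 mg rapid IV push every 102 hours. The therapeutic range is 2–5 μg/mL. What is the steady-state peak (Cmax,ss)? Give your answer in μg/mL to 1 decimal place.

The dosing interval is 3 half-lives, so f = 2^(−3) = 0.125.
Accumulation ratio R = 1/(1 − f) = 1/0.875 = 8/7.
Single-dose peak C₀ = D/Vd = 580/20 = 29 μg/mL.
Steady-state peak Cmax,ss = C₀·R = 29 × 8/7 ≈ 33.143 μg/mL.
Peak 33.1 μg/mL vs MTC 5 μg/mL: exceeds toxic threshold.

33.1 μg/mL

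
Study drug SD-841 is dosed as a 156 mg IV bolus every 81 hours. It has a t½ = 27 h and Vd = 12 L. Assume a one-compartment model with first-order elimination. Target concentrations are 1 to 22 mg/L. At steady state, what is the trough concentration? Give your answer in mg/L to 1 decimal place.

1.9 mg/L

τ = 81 h = 3 half-lives, so f = (1/2)^3 = 0.125.
Accumulation ratio R = 1/(1 − f) = 1/0.875 = 8/7.
Single-dose peak C₀ = D/Vd = 156/12 = 13 mg/L.
Steady-state peak Cmax,ss = C₀·R = 13 × 8/7 ≈ 14.857 mg/L.
Steady-state trough Cmin,ss = Cmax,ss·f ≈ 14.857 × 0.125 ≈ 1.857 mg/L.
Trough 1.9 mg/L vs MEC 1 mg/L: adequate.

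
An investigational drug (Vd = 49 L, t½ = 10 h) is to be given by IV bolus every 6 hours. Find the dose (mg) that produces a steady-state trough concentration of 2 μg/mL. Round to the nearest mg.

τ/t½ = 6/10 ≈ 0.6, so f = (1/2)^(6/10) ≈ 0.659754.
Cmin,ss = (D/Vd)·f/(1−f), so D = Cmin,ss·Vd·(1−f)/f.
D = 2 × 49 × (1−f)/f ≈ 2 × 49 × 0.51572 ≈ 50.54 mg.

51 mg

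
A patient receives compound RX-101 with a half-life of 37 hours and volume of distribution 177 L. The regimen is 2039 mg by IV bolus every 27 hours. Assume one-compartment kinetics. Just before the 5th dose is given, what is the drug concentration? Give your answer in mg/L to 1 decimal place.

15.2 mg/L

f = (1/2)^(τ/t½) = (1/2)^(27/37) ≈ 0.6030.
C₀ = D/Vd = 2039/177 ≈ 11.520 mg/L.
Before the 5th dose, 4 doses have been given. Superposition: Cmin = C₀·(f + f² + … + f^4).
≈ 11.520 × (0.6030 + 0.3636 + 0.2193 + 0.1322) ≈ 11.520 × 1.3181 ≈ 15.185 mg/L.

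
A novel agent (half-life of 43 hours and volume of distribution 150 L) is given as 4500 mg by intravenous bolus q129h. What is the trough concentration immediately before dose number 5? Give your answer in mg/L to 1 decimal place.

4.3 mg/L

f = (1/2)^(τ/t½) = (1/2)^(129/43) ≈ 0.1250.
C₀ = D/Vd = 4500/150 ≈ 30.000 mg/L.
Before the 5th dose, 4 doses have been given. Superposition: Cmin = C₀·(f + f² + … + f^4).
≈ 30.000 × (0.1250 + 0.0156 + 0.0020 + 0.0002) ≈ 30.000 × 0.1428 ≈ 4.284 mg/L.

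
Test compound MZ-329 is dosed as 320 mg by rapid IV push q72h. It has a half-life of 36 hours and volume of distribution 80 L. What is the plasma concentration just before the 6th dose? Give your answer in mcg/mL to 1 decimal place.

f = (1/2)^(τ/t½) = (1/2)^(72/36) ≈ 0.2500.
C₀ = D/Vd = 320/80 ≈ 4.000 mcg/mL.
Before the 6th dose, 5 doses have been given. Superposition: Cmin = C₀·(f + f² + … + f^5).
≈ 4.000 × (0.2500 + 0.0625 + 0.0156 + 0.0039 + 0.0010) ≈ 4.000 × 0.3330 ≈ 1.332 mcg/mL.

1.3 mcg/mL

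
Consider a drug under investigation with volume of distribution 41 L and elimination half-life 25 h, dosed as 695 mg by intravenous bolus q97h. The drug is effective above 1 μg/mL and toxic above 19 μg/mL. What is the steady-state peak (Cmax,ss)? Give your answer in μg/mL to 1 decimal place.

τ/t½ = 97/25 ≈ 3.88, so fraction remaining f = (1/2)^(97/25) ≈ 0.0679.
Accumulation ratio R = 1/(1 − f) ≈ 1/0.9321 ≈ 1.0728.
Each bolus raises the concentration by D/Vd = 695/41 ≈ 16.951 μg/mL.
Cmax,ss = C₀/(1 − f) ≈ 16.951/0.9321 ≈ 18.186 μg/mL.
Peak 18.2 μg/mL vs MTC 19 μg/mL: below toxic threshold.

18.2 μg/mL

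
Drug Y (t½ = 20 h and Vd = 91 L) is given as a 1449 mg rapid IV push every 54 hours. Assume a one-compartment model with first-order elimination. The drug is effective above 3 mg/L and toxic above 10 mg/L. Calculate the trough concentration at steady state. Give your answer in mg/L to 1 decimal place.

2.9 mg/L

Over one 54-h interval, 54/20 ≈ 2.7 half-lives elapse, leaving f ≈ 0.1539 of each dose.
At steady state, accumulation factor R = 1/(1 − e^(−kτ)) ≈ 1.1819.
Single-dose peak C₀ = D/Vd = 1449/91 ≈ 15.923 mg/L.
Steady-state peak Cmax,ss = C₀·R ≈ 15.923 × 1.1819 ≈ 18.819 mg/L.
One interval later, Cmin,ss = Cmax,ss·e^(−kτ) ≈ 18.819 × 0.1539 ≈ 2.896 mg/L.
Trough 2.9 mg/L vs MEC 3 mg/L: subtherapeutic.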